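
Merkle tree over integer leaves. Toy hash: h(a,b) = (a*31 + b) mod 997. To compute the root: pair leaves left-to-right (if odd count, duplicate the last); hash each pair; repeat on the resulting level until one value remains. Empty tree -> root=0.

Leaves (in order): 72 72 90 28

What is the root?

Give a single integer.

L0: [72, 72, 90, 28]
L1: h(72,72)=(72*31+72)%997=310 h(90,28)=(90*31+28)%997=824 -> [310, 824]
L2: h(310,824)=(310*31+824)%997=464 -> [464]

Answer: 464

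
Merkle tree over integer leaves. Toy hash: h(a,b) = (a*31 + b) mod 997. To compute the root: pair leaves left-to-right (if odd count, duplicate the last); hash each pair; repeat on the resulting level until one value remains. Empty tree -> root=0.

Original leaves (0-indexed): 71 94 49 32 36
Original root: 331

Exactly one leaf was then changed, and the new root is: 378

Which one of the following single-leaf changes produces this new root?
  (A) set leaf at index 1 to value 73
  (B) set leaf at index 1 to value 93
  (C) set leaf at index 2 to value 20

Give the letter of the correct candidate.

Answer: C

Derivation:
Original leaves: [71, 94, 49, 32, 36]
Target new root: 378
Try each candidate change and compute the resulting root:
Candidate A: set leaf[1] = 73 -> leaves = [71, 73, 49, 32, 36]
  L0: [71, 73, 49, 32, 36]
  L1: h(71,73)=(71*31+73)%997=280 h(49,32)=(49*31+32)%997=554 h(36,36)=(36*31+36)%997=155 -> [280, 554, 155]
  L2: h(280,554)=(280*31+554)%997=261 h(155,155)=(155*31+155)%997=972 -> [261, 972]
  L3: h(261,972)=(261*31+972)%997=90 -> [90]
  root = 90 != target 378
Candidate B: set leaf[1] = 93 -> leaves = [71, 93, 49, 32, 36]
  L0: [71, 93, 49, 32, 36]
  L1: h(71,93)=(71*31+93)%997=300 h(49,32)=(49*31+32)%997=554 h(36,36)=(36*31+36)%997=155 -> [300, 554, 155]
  L2: h(300,554)=(300*31+554)%997=881 h(155,155)=(155*31+155)%997=972 -> [881, 972]
  L3: h(881,972)=(881*31+972)%997=367 -> [367]
  root = 367 != target 378
Candidate C: set leaf[2] = 20 -> leaves = [71, 94, 20, 32, 36]
  L0: [71, 94, 20, 32, 36]
  L1: h(71,94)=(71*31+94)%997=301 h(20,32)=(20*31+32)%997=652 h(36,36)=(36*31+36)%997=155 -> [301, 652, 155]
  L2: h(301,652)=(301*31+652)%997=13 h(155,155)=(155*31+155)%997=972 -> [13, 972]
  L3: h(13,972)=(13*31+972)%997=378 -> [378]
  root = 378 == target 378  ** MATCH **
Candidate C produces the target root.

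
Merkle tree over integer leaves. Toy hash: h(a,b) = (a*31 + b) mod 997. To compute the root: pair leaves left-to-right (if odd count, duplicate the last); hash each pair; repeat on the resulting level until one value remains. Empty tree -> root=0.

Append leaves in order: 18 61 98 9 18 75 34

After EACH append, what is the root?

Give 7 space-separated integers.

After append 18 (leaves=[18]):
  L0: [18]
  root=18
After append 61 (leaves=[18, 61]):
  L0: [18, 61]
  L1: h(18,61)=(18*31+61)%997=619 -> [619]
  root=619
After append 98 (leaves=[18, 61, 98]):
  L0: [18, 61, 98]
  L1: h(18,61)=(18*31+61)%997=619 h(98,98)=(98*31+98)%997=145 -> [619, 145]
  L2: h(619,145)=(619*31+145)%997=391 -> [391]
  root=391
After append 9 (leaves=[18, 61, 98, 9]):
  L0: [18, 61, 98, 9]
  L1: h(18,61)=(18*31+61)%997=619 h(98,9)=(98*31+9)%997=56 -> [619, 56]
  L2: h(619,56)=(619*31+56)%997=302 -> [302]
  root=302
After append 18 (leaves=[18, 61, 98, 9, 18]):
  L0: [18, 61, 98, 9, 18]
  L1: h(18,61)=(18*31+61)%997=619 h(98,9)=(98*31+9)%997=56 h(18,18)=(18*31+18)%997=576 -> [619, 56, 576]
  L2: h(619,56)=(619*31+56)%997=302 h(576,576)=(576*31+576)%997=486 -> [302, 486]
  L3: h(302,486)=(302*31+486)%997=875 -> [875]
  root=875
After append 75 (leaves=[18, 61, 98, 9, 18, 75]):
  L0: [18, 61, 98, 9, 18, 75]
  L1: h(18,61)=(18*31+61)%997=619 h(98,9)=(98*31+9)%997=56 h(18,75)=(18*31+75)%997=633 -> [619, 56, 633]
  L2: h(619,56)=(619*31+56)%997=302 h(633,633)=(633*31+633)%997=316 -> [302, 316]
  L3: h(302,316)=(302*31+316)%997=705 -> [705]
  root=705
After append 34 (leaves=[18, 61, 98, 9, 18, 75, 34]):
  L0: [18, 61, 98, 9, 18, 75, 34]
  L1: h(18,61)=(18*31+61)%997=619 h(98,9)=(98*31+9)%997=56 h(18,75)=(18*31+75)%997=633 h(34,34)=(34*31+34)%997=91 -> [619, 56, 633, 91]
  L2: h(619,56)=(619*31+56)%997=302 h(633,91)=(633*31+91)%997=771 -> [302, 771]
  L3: h(302,771)=(302*31+771)%997=163 -> [163]
  root=163

Answer: 18 619 391 302 875 705 163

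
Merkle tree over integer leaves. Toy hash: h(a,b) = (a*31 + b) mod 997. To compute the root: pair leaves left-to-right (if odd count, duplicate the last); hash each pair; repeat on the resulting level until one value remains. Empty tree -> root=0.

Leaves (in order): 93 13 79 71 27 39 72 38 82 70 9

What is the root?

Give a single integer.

Answer: 440

Derivation:
L0: [93, 13, 79, 71, 27, 39, 72, 38, 82, 70, 9]
L1: h(93,13)=(93*31+13)%997=902 h(79,71)=(79*31+71)%997=526 h(27,39)=(27*31+39)%997=876 h(72,38)=(72*31+38)%997=276 h(82,70)=(82*31+70)%997=618 h(9,9)=(9*31+9)%997=288 -> [902, 526, 876, 276, 618, 288]
L2: h(902,526)=(902*31+526)%997=572 h(876,276)=(876*31+276)%997=513 h(618,288)=(618*31+288)%997=503 -> [572, 513, 503]
L3: h(572,513)=(572*31+513)%997=299 h(503,503)=(503*31+503)%997=144 -> [299, 144]
L4: h(299,144)=(299*31+144)%997=440 -> [440]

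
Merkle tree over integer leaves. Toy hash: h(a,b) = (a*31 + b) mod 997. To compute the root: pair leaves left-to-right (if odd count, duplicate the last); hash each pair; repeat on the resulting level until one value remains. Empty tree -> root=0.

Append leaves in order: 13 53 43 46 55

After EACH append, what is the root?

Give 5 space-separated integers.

Answer: 13 456 557 560 899

Derivation:
After append 13 (leaves=[13]):
  L0: [13]
  root=13
After append 53 (leaves=[13, 53]):
  L0: [13, 53]
  L1: h(13,53)=(13*31+53)%997=456 -> [456]
  root=456
After append 43 (leaves=[13, 53, 43]):
  L0: [13, 53, 43]
  L1: h(13,53)=(13*31+53)%997=456 h(43,43)=(43*31+43)%997=379 -> [456, 379]
  L2: h(456,379)=(456*31+379)%997=557 -> [557]
  root=557
After append 46 (leaves=[13, 53, 43, 46]):
  L0: [13, 53, 43, 46]
  L1: h(13,53)=(13*31+53)%997=456 h(43,46)=(43*31+46)%997=382 -> [456, 382]
  L2: h(456,382)=(456*31+382)%997=560 -> [560]
  root=560
After append 55 (leaves=[13, 53, 43, 46, 55]):
  L0: [13, 53, 43, 46, 55]
  L1: h(13,53)=(13*31+53)%997=456 h(43,46)=(43*31+46)%997=382 h(55,55)=(55*31+55)%997=763 -> [456, 382, 763]
  L2: h(456,382)=(456*31+382)%997=560 h(763,763)=(763*31+763)%997=488 -> [560, 488]
  L3: h(560,488)=(560*31+488)%997=899 -> [899]
  root=899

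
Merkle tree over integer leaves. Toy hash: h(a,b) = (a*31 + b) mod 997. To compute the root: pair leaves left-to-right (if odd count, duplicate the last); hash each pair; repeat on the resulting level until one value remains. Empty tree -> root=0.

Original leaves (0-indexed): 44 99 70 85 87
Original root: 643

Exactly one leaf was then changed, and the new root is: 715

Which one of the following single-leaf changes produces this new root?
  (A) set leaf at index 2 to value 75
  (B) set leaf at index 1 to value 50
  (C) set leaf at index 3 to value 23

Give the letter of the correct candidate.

Original leaves: [44, 99, 70, 85, 87]
Target new root: 715
Try each candidate change and compute the resulting root:
Candidate A: set leaf[2] = 75 -> leaves = [44, 99, 75, 85, 87]
  L0: [44, 99, 75, 85, 87]
  L1: h(44,99)=(44*31+99)%997=466 h(75,85)=(75*31+85)%997=416 h(87,87)=(87*31+87)%997=790 -> [466, 416, 790]
  L2: h(466,416)=(466*31+416)%997=904 h(790,790)=(790*31+790)%997=355 -> [904, 355]
  L3: h(904,355)=(904*31+355)%997=463 -> [463]
  root = 463 != target 715
Candidate B: set leaf[1] = 50 -> leaves = [44, 50, 70, 85, 87]
  L0: [44, 50, 70, 85, 87]
  L1: h(44,50)=(44*31+50)%997=417 h(70,85)=(70*31+85)%997=261 h(87,87)=(87*31+87)%997=790 -> [417, 261, 790]
  L2: h(417,261)=(417*31+261)%997=227 h(790,790)=(790*31+790)%997=355 -> [227, 355]
  L3: h(227,355)=(227*31+355)%997=413 -> [413]
  root = 413 != target 715
Candidate C: set leaf[3] = 23 -> leaves = [44, 99, 70, 23, 87]
  L0: [44, 99, 70, 23, 87]
  L1: h(44,99)=(44*31+99)%997=466 h(70,23)=(70*31+23)%997=199 h(87,87)=(87*31+87)%997=790 -> [466, 199, 790]
  L2: h(466,199)=(466*31+199)%997=687 h(790,790)=(790*31+790)%997=355 -> [687, 355]
  L3: h(687,355)=(687*31+355)%997=715 -> [715]
  root = 715 == target 715  ** MATCH **
Candidate C produces the target root.

Answer: C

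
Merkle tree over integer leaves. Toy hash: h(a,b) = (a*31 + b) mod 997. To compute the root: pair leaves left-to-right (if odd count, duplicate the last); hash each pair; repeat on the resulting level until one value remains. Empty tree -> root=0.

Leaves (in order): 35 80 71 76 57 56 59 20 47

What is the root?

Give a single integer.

Answer: 125

Derivation:
L0: [35, 80, 71, 76, 57, 56, 59, 20, 47]
L1: h(35,80)=(35*31+80)%997=168 h(71,76)=(71*31+76)%997=283 h(57,56)=(57*31+56)%997=826 h(59,20)=(59*31+20)%997=852 h(47,47)=(47*31+47)%997=507 -> [168, 283, 826, 852, 507]
L2: h(168,283)=(168*31+283)%997=506 h(826,852)=(826*31+852)%997=536 h(507,507)=(507*31+507)%997=272 -> [506, 536, 272]
L3: h(506,536)=(506*31+536)%997=270 h(272,272)=(272*31+272)%997=728 -> [270, 728]
L4: h(270,728)=(270*31+728)%997=125 -> [125]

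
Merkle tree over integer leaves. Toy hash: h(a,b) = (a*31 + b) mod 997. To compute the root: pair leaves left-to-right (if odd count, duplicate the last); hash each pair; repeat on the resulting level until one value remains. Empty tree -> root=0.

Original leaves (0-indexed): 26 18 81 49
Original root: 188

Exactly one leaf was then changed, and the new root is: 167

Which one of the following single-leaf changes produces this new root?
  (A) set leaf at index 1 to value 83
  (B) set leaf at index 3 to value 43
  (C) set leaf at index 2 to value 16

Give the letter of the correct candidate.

Answer: C

Derivation:
Original leaves: [26, 18, 81, 49]
Target new root: 167
Try each candidate change and compute the resulting root:
Candidate A: set leaf[1] = 83 -> leaves = [26, 83, 81, 49]
  L0: [26, 83, 81, 49]
  L1: h(26,83)=(26*31+83)%997=889 h(81,49)=(81*31+49)%997=566 -> [889, 566]
  L2: h(889,566)=(889*31+566)%997=209 -> [209]
  root = 209 != target 167
Candidate B: set leaf[3] = 43 -> leaves = [26, 18, 81, 43]
  L0: [26, 18, 81, 43]
  L1: h(26,18)=(26*31+18)%997=824 h(81,43)=(81*31+43)%997=560 -> [824, 560]
  L2: h(824,560)=(824*31+560)%997=182 -> [182]
  root = 182 != target 167
Candidate C: set leaf[2] = 16 -> leaves = [26, 18, 16, 49]
  L0: [26, 18, 16, 49]
  L1: h(26,18)=(26*31+18)%997=824 h(16,49)=(16*31+49)%997=545 -> [824, 545]
  L2: h(824,545)=(824*31+545)%997=167 -> [167]
  root = 167 == target 167  ** MATCH **
Candidate C produces the target root.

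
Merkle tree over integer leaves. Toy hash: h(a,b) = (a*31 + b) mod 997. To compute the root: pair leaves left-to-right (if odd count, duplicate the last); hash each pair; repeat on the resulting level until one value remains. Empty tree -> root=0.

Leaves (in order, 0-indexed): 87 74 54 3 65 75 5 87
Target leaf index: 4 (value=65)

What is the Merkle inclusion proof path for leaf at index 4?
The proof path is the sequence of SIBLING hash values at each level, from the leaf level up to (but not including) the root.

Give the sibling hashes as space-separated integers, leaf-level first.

L0 (leaves): [87, 74, 54, 3, 65, 75, 5, 87], target index=4
L1: h(87,74)=(87*31+74)%997=777 [pair 0] h(54,3)=(54*31+3)%997=680 [pair 1] h(65,75)=(65*31+75)%997=96 [pair 2] h(5,87)=(5*31+87)%997=242 [pair 3] -> [777, 680, 96, 242]
  Sibling for proof at L0: 75
L2: h(777,680)=(777*31+680)%997=839 [pair 0] h(96,242)=(96*31+242)%997=227 [pair 1] -> [839, 227]
  Sibling for proof at L1: 242
L3: h(839,227)=(839*31+227)%997=314 [pair 0] -> [314]
  Sibling for proof at L2: 839
Root: 314
Proof path (sibling hashes from leaf to root): [75, 242, 839]

Answer: 75 242 839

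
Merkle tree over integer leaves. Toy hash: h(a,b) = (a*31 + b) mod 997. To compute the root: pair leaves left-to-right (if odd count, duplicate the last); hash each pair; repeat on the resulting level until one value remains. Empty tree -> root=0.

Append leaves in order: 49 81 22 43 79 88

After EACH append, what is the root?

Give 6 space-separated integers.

Answer: 49 603 454 475 906 197

Derivation:
After append 49 (leaves=[49]):
  L0: [49]
  root=49
After append 81 (leaves=[49, 81]):
  L0: [49, 81]
  L1: h(49,81)=(49*31+81)%997=603 -> [603]
  root=603
After append 22 (leaves=[49, 81, 22]):
  L0: [49, 81, 22]
  L1: h(49,81)=(49*31+81)%997=603 h(22,22)=(22*31+22)%997=704 -> [603, 704]
  L2: h(603,704)=(603*31+704)%997=454 -> [454]
  root=454
After append 43 (leaves=[49, 81, 22, 43]):
  L0: [49, 81, 22, 43]
  L1: h(49,81)=(49*31+81)%997=603 h(22,43)=(22*31+43)%997=725 -> [603, 725]
  L2: h(603,725)=(603*31+725)%997=475 -> [475]
  root=475
After append 79 (leaves=[49, 81, 22, 43, 79]):
  L0: [49, 81, 22, 43, 79]
  L1: h(49,81)=(49*31+81)%997=603 h(22,43)=(22*31+43)%997=725 h(79,79)=(79*31+79)%997=534 -> [603, 725, 534]
  L2: h(603,725)=(603*31+725)%997=475 h(534,534)=(534*31+534)%997=139 -> [475, 139]
  L3: h(475,139)=(475*31+139)%997=906 -> [906]
  root=906
After append 88 (leaves=[49, 81, 22, 43, 79, 88]):
  L0: [49, 81, 22, 43, 79, 88]
  L1: h(49,81)=(49*31+81)%997=603 h(22,43)=(22*31+43)%997=725 h(79,88)=(79*31+88)%997=543 -> [603, 725, 543]
  L2: h(603,725)=(603*31+725)%997=475 h(543,543)=(543*31+543)%997=427 -> [475, 427]
  L3: h(475,427)=(475*31+427)%997=197 -> [197]
  root=197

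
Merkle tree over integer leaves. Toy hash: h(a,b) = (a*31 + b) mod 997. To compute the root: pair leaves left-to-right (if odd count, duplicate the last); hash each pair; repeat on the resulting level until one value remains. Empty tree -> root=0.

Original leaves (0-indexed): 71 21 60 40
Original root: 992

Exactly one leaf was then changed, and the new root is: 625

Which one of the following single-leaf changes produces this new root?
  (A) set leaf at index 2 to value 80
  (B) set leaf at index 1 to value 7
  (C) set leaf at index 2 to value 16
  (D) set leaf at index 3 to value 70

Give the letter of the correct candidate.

Original leaves: [71, 21, 60, 40]
Target new root: 625
Try each candidate change and compute the resulting root:
Candidate A: set leaf[2] = 80 -> leaves = [71, 21, 80, 40]
  L0: [71, 21, 80, 40]
  L1: h(71,21)=(71*31+21)%997=228 h(80,40)=(80*31+40)%997=526 -> [228, 526]
  L2: h(228,526)=(228*31+526)%997=615 -> [615]
  root = 615 != target 625
Candidate B: set leaf[1] = 7 -> leaves = [71, 7, 60, 40]
  L0: [71, 7, 60, 40]
  L1: h(71,7)=(71*31+7)%997=214 h(60,40)=(60*31+40)%997=903 -> [214, 903]
  L2: h(214,903)=(214*31+903)%997=558 -> [558]
  root = 558 != target 625
Candidate C: set leaf[2] = 16 -> leaves = [71, 21, 16, 40]
  L0: [71, 21, 16, 40]
  L1: h(71,21)=(71*31+21)%997=228 h(16,40)=(16*31+40)%997=536 -> [228, 536]
  L2: h(228,536)=(228*31+536)%997=625 -> [625]
  root = 625 == target 625  ** MATCH **
Candidate D: set leaf[3] = 70 -> leaves = [71, 21, 60, 70]
  L0: [71, 21, 60, 70]
  L1: h(71,21)=(71*31+21)%997=228 h(60,70)=(60*31+70)%997=933 -> [228, 933]
  L2: h(228,933)=(228*31+933)%997=25 -> [25]
  root = 25 != target 625
Candidate C produces the target root.

Answer: C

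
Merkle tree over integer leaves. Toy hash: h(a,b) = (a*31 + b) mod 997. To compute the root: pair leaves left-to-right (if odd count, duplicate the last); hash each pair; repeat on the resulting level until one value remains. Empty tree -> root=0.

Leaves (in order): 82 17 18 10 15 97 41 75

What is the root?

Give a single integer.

Answer: 84

Derivation:
L0: [82, 17, 18, 10, 15, 97, 41, 75]
L1: h(82,17)=(82*31+17)%997=565 h(18,10)=(18*31+10)%997=568 h(15,97)=(15*31+97)%997=562 h(41,75)=(41*31+75)%997=349 -> [565, 568, 562, 349]
L2: h(565,568)=(565*31+568)%997=137 h(562,349)=(562*31+349)%997=822 -> [137, 822]
L3: h(137,822)=(137*31+822)%997=84 -> [84]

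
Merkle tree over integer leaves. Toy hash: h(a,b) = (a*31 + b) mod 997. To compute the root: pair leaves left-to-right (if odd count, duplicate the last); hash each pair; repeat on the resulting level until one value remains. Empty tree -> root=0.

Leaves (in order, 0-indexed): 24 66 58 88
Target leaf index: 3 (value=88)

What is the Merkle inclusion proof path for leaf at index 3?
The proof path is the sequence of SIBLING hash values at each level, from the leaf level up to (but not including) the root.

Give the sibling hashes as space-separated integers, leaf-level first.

L0 (leaves): [24, 66, 58, 88], target index=3
L1: h(24,66)=(24*31+66)%997=810 [pair 0] h(58,88)=(58*31+88)%997=889 [pair 1] -> [810, 889]
  Sibling for proof at L0: 58
L2: h(810,889)=(810*31+889)%997=77 [pair 0] -> [77]
  Sibling for proof at L1: 810
Root: 77
Proof path (sibling hashes from leaf to root): [58, 810]

Answer: 58 810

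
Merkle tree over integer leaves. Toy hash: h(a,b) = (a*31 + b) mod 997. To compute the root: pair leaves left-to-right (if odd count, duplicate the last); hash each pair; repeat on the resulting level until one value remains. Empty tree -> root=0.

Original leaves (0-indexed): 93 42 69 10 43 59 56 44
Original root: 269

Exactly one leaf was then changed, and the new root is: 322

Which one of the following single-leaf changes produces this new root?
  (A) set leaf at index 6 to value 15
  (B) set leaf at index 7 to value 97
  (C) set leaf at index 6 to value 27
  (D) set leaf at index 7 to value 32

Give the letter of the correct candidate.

Original leaves: [93, 42, 69, 10, 43, 59, 56, 44]
Target new root: 322
Try each candidate change and compute the resulting root:
Candidate A: set leaf[6] = 15 -> leaves = [93, 42, 69, 10, 43, 59, 15, 44]
  L0: [93, 42, 69, 10, 43, 59, 15, 44]
  L1: h(93,42)=(93*31+42)%997=931 h(69,10)=(69*31+10)%997=155 h(43,59)=(43*31+59)%997=395 h(15,44)=(15*31+44)%997=509 -> [931, 155, 395, 509]
  L2: h(931,155)=(931*31+155)%997=103 h(395,509)=(395*31+509)%997=790 -> [103, 790]
  L3: h(103,790)=(103*31+790)%997=992 -> [992]
  root = 992 != target 322
Candidate B: set leaf[7] = 97 -> leaves = [93, 42, 69, 10, 43, 59, 56, 97]
  L0: [93, 42, 69, 10, 43, 59, 56, 97]
  L1: h(93,42)=(93*31+42)%997=931 h(69,10)=(69*31+10)%997=155 h(43,59)=(43*31+59)%997=395 h(56,97)=(56*31+97)%997=836 -> [931, 155, 395, 836]
  L2: h(931,155)=(931*31+155)%997=103 h(395,836)=(395*31+836)%997=120 -> [103, 120]
  L3: h(103,120)=(103*31+120)%997=322 -> [322]
  root = 322 == target 322  ** MATCH **
Candidate C: set leaf[6] = 27 -> leaves = [93, 42, 69, 10, 43, 59, 27, 44]
  L0: [93, 42, 69, 10, 43, 59, 27, 44]
  L1: h(93,42)=(93*31+42)%997=931 h(69,10)=(69*31+10)%997=155 h(43,59)=(43*31+59)%997=395 h(27,44)=(27*31+44)%997=881 -> [931, 155, 395, 881]
  L2: h(931,155)=(931*31+155)%997=103 h(395,881)=(395*31+881)%997=165 -> [103, 165]
  L3: h(103,165)=(103*31+165)%997=367 -> [367]
  root = 367 != target 322
Candidate D: set leaf[7] = 32 -> leaves = [93, 42, 69, 10, 43, 59, 56, 32]
  L0: [93, 42, 69, 10, 43, 59, 56, 32]
  L1: h(93,42)=(93*31+42)%997=931 h(69,10)=(69*31+10)%997=155 h(43,59)=(43*31+59)%997=395 h(56,32)=(56*31+32)%997=771 -> [931, 155, 395, 771]
  L2: h(931,155)=(931*31+155)%997=103 h(395,771)=(395*31+771)%997=55 -> [103, 55]
  L3: h(103,55)=(103*31+55)%997=257 -> [257]
  root = 257 != target 322
Candidate B produces the target root.

Answer: B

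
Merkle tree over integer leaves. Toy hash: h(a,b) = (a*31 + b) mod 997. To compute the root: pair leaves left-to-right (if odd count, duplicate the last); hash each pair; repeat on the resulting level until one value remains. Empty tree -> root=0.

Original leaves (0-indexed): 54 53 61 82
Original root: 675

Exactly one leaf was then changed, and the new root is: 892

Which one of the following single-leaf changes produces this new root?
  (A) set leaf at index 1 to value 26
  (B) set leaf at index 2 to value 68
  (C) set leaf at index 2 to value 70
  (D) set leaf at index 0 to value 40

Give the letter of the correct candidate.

Answer: B

Derivation:
Original leaves: [54, 53, 61, 82]
Target new root: 892
Try each candidate change and compute the resulting root:
Candidate A: set leaf[1] = 26 -> leaves = [54, 26, 61, 82]
  L0: [54, 26, 61, 82]
  L1: h(54,26)=(54*31+26)%997=703 h(61,82)=(61*31+82)%997=976 -> [703, 976]
  L2: h(703,976)=(703*31+976)%997=835 -> [835]
  root = 835 != target 892
Candidate B: set leaf[2] = 68 -> leaves = [54, 53, 68, 82]
  L0: [54, 53, 68, 82]
  L1: h(54,53)=(54*31+53)%997=730 h(68,82)=(68*31+82)%997=196 -> [730, 196]
  L2: h(730,196)=(730*31+196)%997=892 -> [892]
  root = 892 == target 892  ** MATCH **
Candidate C: set leaf[2] = 70 -> leaves = [54, 53, 70, 82]
  L0: [54, 53, 70, 82]
  L1: h(54,53)=(54*31+53)%997=730 h(70,82)=(70*31+82)%997=258 -> [730, 258]
  L2: h(730,258)=(730*31+258)%997=954 -> [954]
  root = 954 != target 892
Candidate D: set leaf[0] = 40 -> leaves = [40, 53, 61, 82]
  L0: [40, 53, 61, 82]
  L1: h(40,53)=(40*31+53)%997=296 h(61,82)=(61*31+82)%997=976 -> [296, 976]
  L2: h(296,976)=(296*31+976)%997=182 -> [182]
  root = 182 != target 892
Candidate B produces the target root.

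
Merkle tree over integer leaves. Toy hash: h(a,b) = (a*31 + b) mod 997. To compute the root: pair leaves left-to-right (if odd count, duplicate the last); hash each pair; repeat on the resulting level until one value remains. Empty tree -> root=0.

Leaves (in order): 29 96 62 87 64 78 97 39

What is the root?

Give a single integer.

Answer: 706

Derivation:
L0: [29, 96, 62, 87, 64, 78, 97, 39]
L1: h(29,96)=(29*31+96)%997=995 h(62,87)=(62*31+87)%997=15 h(64,78)=(64*31+78)%997=68 h(97,39)=(97*31+39)%997=55 -> [995, 15, 68, 55]
L2: h(995,15)=(995*31+15)%997=950 h(68,55)=(68*31+55)%997=169 -> [950, 169]
L3: h(950,169)=(950*31+169)%997=706 -> [706]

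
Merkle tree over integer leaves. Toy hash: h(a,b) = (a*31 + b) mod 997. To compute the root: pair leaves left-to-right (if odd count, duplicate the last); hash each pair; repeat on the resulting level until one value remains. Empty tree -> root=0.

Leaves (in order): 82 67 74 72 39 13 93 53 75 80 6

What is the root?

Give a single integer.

Answer: 428

Derivation:
L0: [82, 67, 74, 72, 39, 13, 93, 53, 75, 80, 6]
L1: h(82,67)=(82*31+67)%997=615 h(74,72)=(74*31+72)%997=372 h(39,13)=(39*31+13)%997=225 h(93,53)=(93*31+53)%997=942 h(75,80)=(75*31+80)%997=411 h(6,6)=(6*31+6)%997=192 -> [615, 372, 225, 942, 411, 192]
L2: h(615,372)=(615*31+372)%997=494 h(225,942)=(225*31+942)%997=938 h(411,192)=(411*31+192)%997=969 -> [494, 938, 969]
L3: h(494,938)=(494*31+938)%997=300 h(969,969)=(969*31+969)%997=101 -> [300, 101]
L4: h(300,101)=(300*31+101)%997=428 -> [428]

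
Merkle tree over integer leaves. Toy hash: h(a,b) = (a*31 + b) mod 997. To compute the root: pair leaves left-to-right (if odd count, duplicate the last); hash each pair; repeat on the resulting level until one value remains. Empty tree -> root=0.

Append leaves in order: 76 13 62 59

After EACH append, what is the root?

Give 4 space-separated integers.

After append 76 (leaves=[76]):
  L0: [76]
  root=76
After append 13 (leaves=[76, 13]):
  L0: [76, 13]
  L1: h(76,13)=(76*31+13)%997=375 -> [375]
  root=375
After append 62 (leaves=[76, 13, 62]):
  L0: [76, 13, 62]
  L1: h(76,13)=(76*31+13)%997=375 h(62,62)=(62*31+62)%997=987 -> [375, 987]
  L2: h(375,987)=(375*31+987)%997=648 -> [648]
  root=648
After append 59 (leaves=[76, 13, 62, 59]):
  L0: [76, 13, 62, 59]
  L1: h(76,13)=(76*31+13)%997=375 h(62,59)=(62*31+59)%997=984 -> [375, 984]
  L2: h(375,984)=(375*31+984)%997=645 -> [645]
  root=645

Answer: 76 375 648 645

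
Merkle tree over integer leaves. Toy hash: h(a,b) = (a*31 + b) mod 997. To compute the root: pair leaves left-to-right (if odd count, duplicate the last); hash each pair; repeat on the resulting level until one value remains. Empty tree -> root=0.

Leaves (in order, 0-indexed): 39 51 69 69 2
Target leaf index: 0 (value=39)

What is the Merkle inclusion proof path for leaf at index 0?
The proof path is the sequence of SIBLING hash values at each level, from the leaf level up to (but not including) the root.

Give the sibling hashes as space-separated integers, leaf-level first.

Answer: 51 214 54

Derivation:
L0 (leaves): [39, 51, 69, 69, 2], target index=0
L1: h(39,51)=(39*31+51)%997=263 [pair 0] h(69,69)=(69*31+69)%997=214 [pair 1] h(2,2)=(2*31+2)%997=64 [pair 2] -> [263, 214, 64]
  Sibling for proof at L0: 51
L2: h(263,214)=(263*31+214)%997=391 [pair 0] h(64,64)=(64*31+64)%997=54 [pair 1] -> [391, 54]
  Sibling for proof at L1: 214
L3: h(391,54)=(391*31+54)%997=211 [pair 0] -> [211]
  Sibling for proof at L2: 54
Root: 211
Proof path (sibling hashes from leaf to root): [51, 214, 54]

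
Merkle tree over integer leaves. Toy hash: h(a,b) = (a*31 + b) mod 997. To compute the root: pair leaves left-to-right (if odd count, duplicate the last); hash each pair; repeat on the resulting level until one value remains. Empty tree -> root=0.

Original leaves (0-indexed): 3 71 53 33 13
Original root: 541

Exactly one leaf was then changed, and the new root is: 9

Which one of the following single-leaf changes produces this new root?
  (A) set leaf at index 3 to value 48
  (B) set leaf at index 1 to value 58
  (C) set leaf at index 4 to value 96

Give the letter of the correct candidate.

Answer: A

Derivation:
Original leaves: [3, 71, 53, 33, 13]
Target new root: 9
Try each candidate change and compute the resulting root:
Candidate A: set leaf[3] = 48 -> leaves = [3, 71, 53, 48, 13]
  L0: [3, 71, 53, 48, 13]
  L1: h(3,71)=(3*31+71)%997=164 h(53,48)=(53*31+48)%997=694 h(13,13)=(13*31+13)%997=416 -> [164, 694, 416]
  L2: h(164,694)=(164*31+694)%997=793 h(416,416)=(416*31+416)%997=351 -> [793, 351]
  L3: h(793,351)=(793*31+351)%997=9 -> [9]
  root = 9 == target 9  ** MATCH **
Candidate B: set leaf[1] = 58 -> leaves = [3, 58, 53, 33, 13]
  L0: [3, 58, 53, 33, 13]
  L1: h(3,58)=(3*31+58)%997=151 h(53,33)=(53*31+33)%997=679 h(13,13)=(13*31+13)%997=416 -> [151, 679, 416]
  L2: h(151,679)=(151*31+679)%997=375 h(416,416)=(416*31+416)%997=351 -> [375, 351]
  L3: h(375,351)=(375*31+351)%997=12 -> [12]
  root = 12 != target 9
Candidate C: set leaf[4] = 96 -> leaves = [3, 71, 53, 33, 96]
  L0: [3, 71, 53, 33, 96]
  L1: h(3,71)=(3*31+71)%997=164 h(53,33)=(53*31+33)%997=679 h(96,96)=(96*31+96)%997=81 -> [164, 679, 81]
  L2: h(164,679)=(164*31+679)%997=778 h(81,81)=(81*31+81)%997=598 -> [778, 598]
  L3: h(778,598)=(778*31+598)%997=788 -> [788]
  root = 788 != target 9
Candidate A produces the target root.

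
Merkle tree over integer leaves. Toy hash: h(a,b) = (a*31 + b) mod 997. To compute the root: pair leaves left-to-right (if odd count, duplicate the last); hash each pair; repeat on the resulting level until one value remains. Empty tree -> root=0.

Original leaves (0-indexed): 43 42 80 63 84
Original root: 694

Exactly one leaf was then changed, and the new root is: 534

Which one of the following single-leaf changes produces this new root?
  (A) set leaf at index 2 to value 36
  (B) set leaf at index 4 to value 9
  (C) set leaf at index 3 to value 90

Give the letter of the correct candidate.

Original leaves: [43, 42, 80, 63, 84]
Target new root: 534
Try each candidate change and compute the resulting root:
Candidate A: set leaf[2] = 36 -> leaves = [43, 42, 36, 63, 84]
  L0: [43, 42, 36, 63, 84]
  L1: h(43,42)=(43*31+42)%997=378 h(36,63)=(36*31+63)%997=182 h(84,84)=(84*31+84)%997=694 -> [378, 182, 694]
  L2: h(378,182)=(378*31+182)%997=933 h(694,694)=(694*31+694)%997=274 -> [933, 274]
  L3: h(933,274)=(933*31+274)%997=284 -> [284]
  root = 284 != target 534
Candidate B: set leaf[4] = 9 -> leaves = [43, 42, 80, 63, 9]
  L0: [43, 42, 80, 63, 9]
  L1: h(43,42)=(43*31+42)%997=378 h(80,63)=(80*31+63)%997=549 h(9,9)=(9*31+9)%997=288 -> [378, 549, 288]
  L2: h(378,549)=(378*31+549)%997=303 h(288,288)=(288*31+288)%997=243 -> [303, 243]
  L3: h(303,243)=(303*31+243)%997=663 -> [663]
  root = 663 != target 534
Candidate C: set leaf[3] = 90 -> leaves = [43, 42, 80, 90, 84]
  L0: [43, 42, 80, 90, 84]
  L1: h(43,42)=(43*31+42)%997=378 h(80,90)=(80*31+90)%997=576 h(84,84)=(84*31+84)%997=694 -> [378, 576, 694]
  L2: h(378,576)=(378*31+576)%997=330 h(694,694)=(694*31+694)%997=274 -> [330, 274]
  L3: h(330,274)=(330*31+274)%997=534 -> [534]
  root = 534 == target 534  ** MATCH **
Candidate C produces the target root.

Answer: C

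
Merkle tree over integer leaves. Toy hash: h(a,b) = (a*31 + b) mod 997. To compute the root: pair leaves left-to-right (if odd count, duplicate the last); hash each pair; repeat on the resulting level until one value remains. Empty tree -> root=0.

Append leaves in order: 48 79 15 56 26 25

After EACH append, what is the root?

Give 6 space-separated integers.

Answer: 48 570 204 245 321 289

Derivation:
After append 48 (leaves=[48]):
  L0: [48]
  root=48
After append 79 (leaves=[48, 79]):
  L0: [48, 79]
  L1: h(48,79)=(48*31+79)%997=570 -> [570]
  root=570
After append 15 (leaves=[48, 79, 15]):
  L0: [48, 79, 15]
  L1: h(48,79)=(48*31+79)%997=570 h(15,15)=(15*31+15)%997=480 -> [570, 480]
  L2: h(570,480)=(570*31+480)%997=204 -> [204]
  root=204
After append 56 (leaves=[48, 79, 15, 56]):
  L0: [48, 79, 15, 56]
  L1: h(48,79)=(48*31+79)%997=570 h(15,56)=(15*31+56)%997=521 -> [570, 521]
  L2: h(570,521)=(570*31+521)%997=245 -> [245]
  root=245
After append 26 (leaves=[48, 79, 15, 56, 26]):
  L0: [48, 79, 15, 56, 26]
  L1: h(48,79)=(48*31+79)%997=570 h(15,56)=(15*31+56)%997=521 h(26,26)=(26*31+26)%997=832 -> [570, 521, 832]
  L2: h(570,521)=(570*31+521)%997=245 h(832,832)=(832*31+832)%997=702 -> [245, 702]
  L3: h(245,702)=(245*31+702)%997=321 -> [321]
  root=321
After append 25 (leaves=[48, 79, 15, 56, 26, 25]):
  L0: [48, 79, 15, 56, 26, 25]
  L1: h(48,79)=(48*31+79)%997=570 h(15,56)=(15*31+56)%997=521 h(26,25)=(26*31+25)%997=831 -> [570, 521, 831]
  L2: h(570,521)=(570*31+521)%997=245 h(831,831)=(831*31+831)%997=670 -> [245, 670]
  L3: h(245,670)=(245*31+670)%997=289 -> [289]
  root=289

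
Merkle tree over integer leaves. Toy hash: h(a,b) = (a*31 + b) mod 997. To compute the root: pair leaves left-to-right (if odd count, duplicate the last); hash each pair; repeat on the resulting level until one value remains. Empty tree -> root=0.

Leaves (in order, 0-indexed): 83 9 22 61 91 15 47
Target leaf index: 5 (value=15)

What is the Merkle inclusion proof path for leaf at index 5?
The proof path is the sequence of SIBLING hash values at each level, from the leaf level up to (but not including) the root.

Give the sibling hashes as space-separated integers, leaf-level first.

Answer: 91 507 28

Derivation:
L0 (leaves): [83, 9, 22, 61, 91, 15, 47], target index=5
L1: h(83,9)=(83*31+9)%997=588 [pair 0] h(22,61)=(22*31+61)%997=743 [pair 1] h(91,15)=(91*31+15)%997=842 [pair 2] h(47,47)=(47*31+47)%997=507 [pair 3] -> [588, 743, 842, 507]
  Sibling for proof at L0: 91
L2: h(588,743)=(588*31+743)%997=28 [pair 0] h(842,507)=(842*31+507)%997=687 [pair 1] -> [28, 687]
  Sibling for proof at L1: 507
L3: h(28,687)=(28*31+687)%997=558 [pair 0] -> [558]
  Sibling for proof at L2: 28
Root: 558
Proof path (sibling hashes from leaf to root): [91, 507, 28]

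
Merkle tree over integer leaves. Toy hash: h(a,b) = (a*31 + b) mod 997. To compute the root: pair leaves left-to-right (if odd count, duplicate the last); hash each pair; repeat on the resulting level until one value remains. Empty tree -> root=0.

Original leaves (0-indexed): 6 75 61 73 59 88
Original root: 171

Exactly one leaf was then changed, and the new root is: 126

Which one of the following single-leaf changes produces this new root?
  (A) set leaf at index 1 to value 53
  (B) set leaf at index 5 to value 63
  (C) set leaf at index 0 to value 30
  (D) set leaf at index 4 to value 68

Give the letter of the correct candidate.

Original leaves: [6, 75, 61, 73, 59, 88]
Target new root: 126
Try each candidate change and compute the resulting root:
Candidate A: set leaf[1] = 53 -> leaves = [6, 53, 61, 73, 59, 88]
  L0: [6, 53, 61, 73, 59, 88]
  L1: h(6,53)=(6*31+53)%997=239 h(61,73)=(61*31+73)%997=967 h(59,88)=(59*31+88)%997=920 -> [239, 967, 920]
  L2: h(239,967)=(239*31+967)%997=400 h(920,920)=(920*31+920)%997=527 -> [400, 527]
  L3: h(400,527)=(400*31+527)%997=963 -> [963]
  root = 963 != target 126
Candidate B: set leaf[5] = 63 -> leaves = [6, 75, 61, 73, 59, 63]
  L0: [6, 75, 61, 73, 59, 63]
  L1: h(6,75)=(6*31+75)%997=261 h(61,73)=(61*31+73)%997=967 h(59,63)=(59*31+63)%997=895 -> [261, 967, 895]
  L2: h(261,967)=(261*31+967)%997=85 h(895,895)=(895*31+895)%997=724 -> [85, 724]
  L3: h(85,724)=(85*31+724)%997=368 -> [368]
  root = 368 != target 126
Candidate C: set leaf[0] = 30 -> leaves = [30, 75, 61, 73, 59, 88]
  L0: [30, 75, 61, 73, 59, 88]
  L1: h(30,75)=(30*31+75)%997=8 h(61,73)=(61*31+73)%997=967 h(59,88)=(59*31+88)%997=920 -> [8, 967, 920]
  L2: h(8,967)=(8*31+967)%997=218 h(920,920)=(920*31+920)%997=527 -> [218, 527]
  L3: h(218,527)=(218*31+527)%997=306 -> [306]
  root = 306 != target 126
Candidate D: set leaf[4] = 68 -> leaves = [6, 75, 61, 73, 68, 88]
  L0: [6, 75, 61, 73, 68, 88]
  L1: h(6,75)=(6*31+75)%997=261 h(61,73)=(61*31+73)%997=967 h(68,88)=(68*31+88)%997=202 -> [261, 967, 202]
  L2: h(261,967)=(261*31+967)%997=85 h(202,202)=(202*31+202)%997=482 -> [85, 482]
  L3: h(85,482)=(85*31+482)%997=126 -> [126]
  root = 126 == target 126  ** MATCH **
Candidate D produces the target root.

Answer: D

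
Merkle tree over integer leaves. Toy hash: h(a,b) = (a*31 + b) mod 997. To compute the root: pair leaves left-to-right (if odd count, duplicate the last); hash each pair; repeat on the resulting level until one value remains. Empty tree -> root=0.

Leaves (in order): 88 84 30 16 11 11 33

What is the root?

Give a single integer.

Answer: 879

Derivation:
L0: [88, 84, 30, 16, 11, 11, 33]
L1: h(88,84)=(88*31+84)%997=818 h(30,16)=(30*31+16)%997=946 h(11,11)=(11*31+11)%997=352 h(33,33)=(33*31+33)%997=59 -> [818, 946, 352, 59]
L2: h(818,946)=(818*31+946)%997=382 h(352,59)=(352*31+59)%997=4 -> [382, 4]
L3: h(382,4)=(382*31+4)%997=879 -> [879]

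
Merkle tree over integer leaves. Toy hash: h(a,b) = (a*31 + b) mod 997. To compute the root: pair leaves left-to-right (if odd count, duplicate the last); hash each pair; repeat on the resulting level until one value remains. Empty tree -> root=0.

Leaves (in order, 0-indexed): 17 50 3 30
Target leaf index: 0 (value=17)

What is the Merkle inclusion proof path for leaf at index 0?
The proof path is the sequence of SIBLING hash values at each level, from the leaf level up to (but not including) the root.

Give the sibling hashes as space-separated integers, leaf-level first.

L0 (leaves): [17, 50, 3, 30], target index=0
L1: h(17,50)=(17*31+50)%997=577 [pair 0] h(3,30)=(3*31+30)%997=123 [pair 1] -> [577, 123]
  Sibling for proof at L0: 50
L2: h(577,123)=(577*31+123)%997=64 [pair 0] -> [64]
  Sibling for proof at L1: 123
Root: 64
Proof path (sibling hashes from leaf to root): [50, 123]

Answer: 50 123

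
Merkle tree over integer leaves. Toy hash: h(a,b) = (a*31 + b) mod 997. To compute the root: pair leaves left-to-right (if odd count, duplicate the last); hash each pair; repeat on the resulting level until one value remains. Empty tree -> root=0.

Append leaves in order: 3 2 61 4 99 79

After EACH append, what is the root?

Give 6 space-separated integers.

Answer: 3 95 909 852 172 529

Derivation:
After append 3 (leaves=[3]):
  L0: [3]
  root=3
After append 2 (leaves=[3, 2]):
  L0: [3, 2]
  L1: h(3,2)=(3*31+2)%997=95 -> [95]
  root=95
After append 61 (leaves=[3, 2, 61]):
  L0: [3, 2, 61]
  L1: h(3,2)=(3*31+2)%997=95 h(61,61)=(61*31+61)%997=955 -> [95, 955]
  L2: h(95,955)=(95*31+955)%997=909 -> [909]
  root=909
After append 4 (leaves=[3, 2, 61, 4]):
  L0: [3, 2, 61, 4]
  L1: h(3,2)=(3*31+2)%997=95 h(61,4)=(61*31+4)%997=898 -> [95, 898]
  L2: h(95,898)=(95*31+898)%997=852 -> [852]
  root=852
After append 99 (leaves=[3, 2, 61, 4, 99]):
  L0: [3, 2, 61, 4, 99]
  L1: h(3,2)=(3*31+2)%997=95 h(61,4)=(61*31+4)%997=898 h(99,99)=(99*31+99)%997=177 -> [95, 898, 177]
  L2: h(95,898)=(95*31+898)%997=852 h(177,177)=(177*31+177)%997=679 -> [852, 679]
  L3: h(852,679)=(852*31+679)%997=172 -> [172]
  root=172
After append 79 (leaves=[3, 2, 61, 4, 99, 79]):
  L0: [3, 2, 61, 4, 99, 79]
  L1: h(3,2)=(3*31+2)%997=95 h(61,4)=(61*31+4)%997=898 h(99,79)=(99*31+79)%997=157 -> [95, 898, 157]
  L2: h(95,898)=(95*31+898)%997=852 h(157,157)=(157*31+157)%997=39 -> [852, 39]
  L3: h(852,39)=(852*31+39)%997=529 -> [529]
  root=529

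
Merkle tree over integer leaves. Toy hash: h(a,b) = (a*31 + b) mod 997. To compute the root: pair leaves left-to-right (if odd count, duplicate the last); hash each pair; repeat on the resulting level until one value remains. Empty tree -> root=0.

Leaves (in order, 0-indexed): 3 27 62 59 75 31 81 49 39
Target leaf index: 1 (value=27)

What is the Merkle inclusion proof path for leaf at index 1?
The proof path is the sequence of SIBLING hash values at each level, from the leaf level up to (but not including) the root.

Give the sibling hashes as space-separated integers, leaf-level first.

Answer: 3 984 821 795

Derivation:
L0 (leaves): [3, 27, 62, 59, 75, 31, 81, 49, 39], target index=1
L1: h(3,27)=(3*31+27)%997=120 [pair 0] h(62,59)=(62*31+59)%997=984 [pair 1] h(75,31)=(75*31+31)%997=362 [pair 2] h(81,49)=(81*31+49)%997=566 [pair 3] h(39,39)=(39*31+39)%997=251 [pair 4] -> [120, 984, 362, 566, 251]
  Sibling for proof at L0: 3
L2: h(120,984)=(120*31+984)%997=716 [pair 0] h(362,566)=(362*31+566)%997=821 [pair 1] h(251,251)=(251*31+251)%997=56 [pair 2] -> [716, 821, 56]
  Sibling for proof at L1: 984
L3: h(716,821)=(716*31+821)%997=86 [pair 0] h(56,56)=(56*31+56)%997=795 [pair 1] -> [86, 795]
  Sibling for proof at L2: 821
L4: h(86,795)=(86*31+795)%997=470 [pair 0] -> [470]
  Sibling for proof at L3: 795
Root: 470
Proof path (sibling hashes from leaf to root): [3, 984, 821, 795]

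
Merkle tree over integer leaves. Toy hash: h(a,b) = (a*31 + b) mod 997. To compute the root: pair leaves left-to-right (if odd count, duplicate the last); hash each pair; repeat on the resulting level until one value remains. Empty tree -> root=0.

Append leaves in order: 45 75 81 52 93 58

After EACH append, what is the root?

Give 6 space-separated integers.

Answer: 45 473 306 277 131 8

Derivation:
After append 45 (leaves=[45]):
  L0: [45]
  root=45
After append 75 (leaves=[45, 75]):
  L0: [45, 75]
  L1: h(45,75)=(45*31+75)%997=473 -> [473]
  root=473
After append 81 (leaves=[45, 75, 81]):
  L0: [45, 75, 81]
  L1: h(45,75)=(45*31+75)%997=473 h(81,81)=(81*31+81)%997=598 -> [473, 598]
  L2: h(473,598)=(473*31+598)%997=306 -> [306]
  root=306
After append 52 (leaves=[45, 75, 81, 52]):
  L0: [45, 75, 81, 52]
  L1: h(45,75)=(45*31+75)%997=473 h(81,52)=(81*31+52)%997=569 -> [473, 569]
  L2: h(473,569)=(473*31+569)%997=277 -> [277]
  root=277
After append 93 (leaves=[45, 75, 81, 52, 93]):
  L0: [45, 75, 81, 52, 93]
  L1: h(45,75)=(45*31+75)%997=473 h(81,52)=(81*31+52)%997=569 h(93,93)=(93*31+93)%997=982 -> [473, 569, 982]
  L2: h(473,569)=(473*31+569)%997=277 h(982,982)=(982*31+982)%997=517 -> [277, 517]
  L3: h(277,517)=(277*31+517)%997=131 -> [131]
  root=131
After append 58 (leaves=[45, 75, 81, 52, 93, 58]):
  L0: [45, 75, 81, 52, 93, 58]
  L1: h(45,75)=(45*31+75)%997=473 h(81,52)=(81*31+52)%997=569 h(93,58)=(93*31+58)%997=947 -> [473, 569, 947]
  L2: h(473,569)=(473*31+569)%997=277 h(947,947)=(947*31+947)%997=394 -> [277, 394]
  L3: h(277,394)=(277*31+394)%997=8 -> [8]
  root=8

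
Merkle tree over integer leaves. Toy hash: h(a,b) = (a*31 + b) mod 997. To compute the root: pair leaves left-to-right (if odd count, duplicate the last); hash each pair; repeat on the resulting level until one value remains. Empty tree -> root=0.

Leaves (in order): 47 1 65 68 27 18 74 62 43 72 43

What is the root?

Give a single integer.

L0: [47, 1, 65, 68, 27, 18, 74, 62, 43, 72, 43]
L1: h(47,1)=(47*31+1)%997=461 h(65,68)=(65*31+68)%997=89 h(27,18)=(27*31+18)%997=855 h(74,62)=(74*31+62)%997=362 h(43,72)=(43*31+72)%997=408 h(43,43)=(43*31+43)%997=379 -> [461, 89, 855, 362, 408, 379]
L2: h(461,89)=(461*31+89)%997=422 h(855,362)=(855*31+362)%997=945 h(408,379)=(408*31+379)%997=66 -> [422, 945, 66]
L3: h(422,945)=(422*31+945)%997=69 h(66,66)=(66*31+66)%997=118 -> [69, 118]
L4: h(69,118)=(69*31+118)%997=263 -> [263]

Answer: 263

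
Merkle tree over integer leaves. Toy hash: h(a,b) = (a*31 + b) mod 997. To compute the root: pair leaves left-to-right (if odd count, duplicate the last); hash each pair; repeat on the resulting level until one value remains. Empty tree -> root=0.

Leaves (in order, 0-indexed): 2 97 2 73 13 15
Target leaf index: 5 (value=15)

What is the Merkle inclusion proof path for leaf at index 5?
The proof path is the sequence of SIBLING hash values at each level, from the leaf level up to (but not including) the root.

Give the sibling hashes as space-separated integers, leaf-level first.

Answer: 13 418 79

Derivation:
L0 (leaves): [2, 97, 2, 73, 13, 15], target index=5
L1: h(2,97)=(2*31+97)%997=159 [pair 0] h(2,73)=(2*31+73)%997=135 [pair 1] h(13,15)=(13*31+15)%997=418 [pair 2] -> [159, 135, 418]
  Sibling for proof at L0: 13
L2: h(159,135)=(159*31+135)%997=79 [pair 0] h(418,418)=(418*31+418)%997=415 [pair 1] -> [79, 415]
  Sibling for proof at L1: 418
L3: h(79,415)=(79*31+415)%997=870 [pair 0] -> [870]
  Sibling for proof at L2: 79
Root: 870
Proof path (sibling hashes from leaf to root): [13, 418, 79]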